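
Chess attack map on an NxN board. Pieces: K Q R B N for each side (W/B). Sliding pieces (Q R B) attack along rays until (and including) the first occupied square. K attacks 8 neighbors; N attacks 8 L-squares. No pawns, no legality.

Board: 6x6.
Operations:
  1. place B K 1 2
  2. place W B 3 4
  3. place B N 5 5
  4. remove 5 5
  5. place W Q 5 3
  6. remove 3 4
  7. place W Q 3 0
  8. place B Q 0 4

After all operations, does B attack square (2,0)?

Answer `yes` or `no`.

Op 1: place BK@(1,2)
Op 2: place WB@(3,4)
Op 3: place BN@(5,5)
Op 4: remove (5,5)
Op 5: place WQ@(5,3)
Op 6: remove (3,4)
Op 7: place WQ@(3,0)
Op 8: place BQ@(0,4)
Per-piece attacks for B:
  BQ@(0,4): attacks (0,5) (0,3) (0,2) (0,1) (0,0) (1,4) (2,4) (3,4) (4,4) (5,4) (1,5) (1,3) (2,2) (3,1) (4,0)
  BK@(1,2): attacks (1,3) (1,1) (2,2) (0,2) (2,3) (2,1) (0,3) (0,1)
B attacks (2,0): no

Answer: no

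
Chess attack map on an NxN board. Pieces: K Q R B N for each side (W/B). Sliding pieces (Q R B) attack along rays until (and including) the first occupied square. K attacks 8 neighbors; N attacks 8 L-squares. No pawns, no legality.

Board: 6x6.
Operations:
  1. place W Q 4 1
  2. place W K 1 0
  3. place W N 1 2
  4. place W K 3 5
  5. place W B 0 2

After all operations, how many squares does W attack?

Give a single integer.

Answer: 26

Derivation:
Op 1: place WQ@(4,1)
Op 2: place WK@(1,0)
Op 3: place WN@(1,2)
Op 4: place WK@(3,5)
Op 5: place WB@(0,2)
Per-piece attacks for W:
  WB@(0,2): attacks (1,3) (2,4) (3,5) (1,1) (2,0) [ray(1,1) blocked at (3,5)]
  WK@(1,0): attacks (1,1) (2,0) (0,0) (2,1) (0,1)
  WN@(1,2): attacks (2,4) (3,3) (0,4) (2,0) (3,1) (0,0)
  WK@(3,5): attacks (3,4) (4,5) (2,5) (4,4) (2,4)
  WQ@(4,1): attacks (4,2) (4,3) (4,4) (4,5) (4,0) (5,1) (3,1) (2,1) (1,1) (0,1) (5,2) (5,0) (3,2) (2,3) (1,4) (0,5) (3,0)
Union (26 distinct): (0,0) (0,1) (0,4) (0,5) (1,1) (1,3) (1,4) (2,0) (2,1) (2,3) (2,4) (2,5) (3,0) (3,1) (3,2) (3,3) (3,4) (3,5) (4,0) (4,2) (4,3) (4,4) (4,5) (5,0) (5,1) (5,2)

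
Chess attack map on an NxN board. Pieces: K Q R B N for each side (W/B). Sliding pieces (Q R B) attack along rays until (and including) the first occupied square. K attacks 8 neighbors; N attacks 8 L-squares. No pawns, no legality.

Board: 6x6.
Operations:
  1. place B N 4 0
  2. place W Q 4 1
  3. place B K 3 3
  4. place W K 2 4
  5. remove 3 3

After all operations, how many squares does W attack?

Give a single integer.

Answer: 23

Derivation:
Op 1: place BN@(4,0)
Op 2: place WQ@(4,1)
Op 3: place BK@(3,3)
Op 4: place WK@(2,4)
Op 5: remove (3,3)
Per-piece attacks for W:
  WK@(2,4): attacks (2,5) (2,3) (3,4) (1,4) (3,5) (3,3) (1,5) (1,3)
  WQ@(4,1): attacks (4,2) (4,3) (4,4) (4,5) (4,0) (5,1) (3,1) (2,1) (1,1) (0,1) (5,2) (5,0) (3,2) (2,3) (1,4) (0,5) (3,0) [ray(0,-1) blocked at (4,0)]
Union (23 distinct): (0,1) (0,5) (1,1) (1,3) (1,4) (1,5) (2,1) (2,3) (2,5) (3,0) (3,1) (3,2) (3,3) (3,4) (3,5) (4,0) (4,2) (4,3) (4,4) (4,5) (5,0) (5,1) (5,2)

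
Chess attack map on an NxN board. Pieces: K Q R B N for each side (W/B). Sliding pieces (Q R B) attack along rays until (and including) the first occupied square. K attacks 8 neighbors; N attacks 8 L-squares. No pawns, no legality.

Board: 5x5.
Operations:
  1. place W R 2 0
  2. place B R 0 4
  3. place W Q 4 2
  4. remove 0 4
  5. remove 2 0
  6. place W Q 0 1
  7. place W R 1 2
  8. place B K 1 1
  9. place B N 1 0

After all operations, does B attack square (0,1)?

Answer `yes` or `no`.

Op 1: place WR@(2,0)
Op 2: place BR@(0,4)
Op 3: place WQ@(4,2)
Op 4: remove (0,4)
Op 5: remove (2,0)
Op 6: place WQ@(0,1)
Op 7: place WR@(1,2)
Op 8: place BK@(1,1)
Op 9: place BN@(1,0)
Per-piece attacks for B:
  BN@(1,0): attacks (2,2) (3,1) (0,2)
  BK@(1,1): attacks (1,2) (1,0) (2,1) (0,1) (2,2) (2,0) (0,2) (0,0)
B attacks (0,1): yes

Answer: yes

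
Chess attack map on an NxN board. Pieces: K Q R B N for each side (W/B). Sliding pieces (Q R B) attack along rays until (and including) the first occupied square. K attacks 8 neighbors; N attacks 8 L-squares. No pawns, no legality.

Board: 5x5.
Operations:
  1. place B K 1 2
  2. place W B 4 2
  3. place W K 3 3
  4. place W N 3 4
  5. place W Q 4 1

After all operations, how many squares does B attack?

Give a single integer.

Answer: 8

Derivation:
Op 1: place BK@(1,2)
Op 2: place WB@(4,2)
Op 3: place WK@(3,3)
Op 4: place WN@(3,4)
Op 5: place WQ@(4,1)
Per-piece attacks for B:
  BK@(1,2): attacks (1,3) (1,1) (2,2) (0,2) (2,3) (2,1) (0,3) (0,1)
Union (8 distinct): (0,1) (0,2) (0,3) (1,1) (1,3) (2,1) (2,2) (2,3)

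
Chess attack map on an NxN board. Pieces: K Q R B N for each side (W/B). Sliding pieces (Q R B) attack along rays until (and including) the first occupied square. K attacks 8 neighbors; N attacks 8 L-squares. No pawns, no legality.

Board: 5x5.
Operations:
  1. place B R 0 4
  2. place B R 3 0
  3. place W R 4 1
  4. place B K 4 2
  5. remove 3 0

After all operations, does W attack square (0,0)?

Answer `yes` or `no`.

Op 1: place BR@(0,4)
Op 2: place BR@(3,0)
Op 3: place WR@(4,1)
Op 4: place BK@(4,2)
Op 5: remove (3,0)
Per-piece attacks for W:
  WR@(4,1): attacks (4,2) (4,0) (3,1) (2,1) (1,1) (0,1) [ray(0,1) blocked at (4,2)]
W attacks (0,0): no

Answer: no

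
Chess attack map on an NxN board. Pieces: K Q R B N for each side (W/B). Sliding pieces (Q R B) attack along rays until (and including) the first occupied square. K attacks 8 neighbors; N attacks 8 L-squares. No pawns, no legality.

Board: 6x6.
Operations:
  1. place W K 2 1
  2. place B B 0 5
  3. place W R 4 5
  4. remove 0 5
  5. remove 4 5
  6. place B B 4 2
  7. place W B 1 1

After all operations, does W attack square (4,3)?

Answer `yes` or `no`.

Op 1: place WK@(2,1)
Op 2: place BB@(0,5)
Op 3: place WR@(4,5)
Op 4: remove (0,5)
Op 5: remove (4,5)
Op 6: place BB@(4,2)
Op 7: place WB@(1,1)
Per-piece attacks for W:
  WB@(1,1): attacks (2,2) (3,3) (4,4) (5,5) (2,0) (0,2) (0,0)
  WK@(2,1): attacks (2,2) (2,0) (3,1) (1,1) (3,2) (3,0) (1,2) (1,0)
W attacks (4,3): no

Answer: no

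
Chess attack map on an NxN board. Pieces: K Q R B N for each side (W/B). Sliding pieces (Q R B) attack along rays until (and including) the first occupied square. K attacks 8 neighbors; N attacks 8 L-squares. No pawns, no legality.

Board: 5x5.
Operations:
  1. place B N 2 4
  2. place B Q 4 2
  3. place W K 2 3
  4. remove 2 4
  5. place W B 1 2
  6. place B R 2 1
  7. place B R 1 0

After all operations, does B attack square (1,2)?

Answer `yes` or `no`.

Answer: yes

Derivation:
Op 1: place BN@(2,4)
Op 2: place BQ@(4,2)
Op 3: place WK@(2,3)
Op 4: remove (2,4)
Op 5: place WB@(1,2)
Op 6: place BR@(2,1)
Op 7: place BR@(1,0)
Per-piece attacks for B:
  BR@(1,0): attacks (1,1) (1,2) (2,0) (3,0) (4,0) (0,0) [ray(0,1) blocked at (1,2)]
  BR@(2,1): attacks (2,2) (2,3) (2,0) (3,1) (4,1) (1,1) (0,1) [ray(0,1) blocked at (2,3)]
  BQ@(4,2): attacks (4,3) (4,4) (4,1) (4,0) (3,2) (2,2) (1,2) (3,3) (2,4) (3,1) (2,0) [ray(-1,0) blocked at (1,2)]
B attacks (1,2): yes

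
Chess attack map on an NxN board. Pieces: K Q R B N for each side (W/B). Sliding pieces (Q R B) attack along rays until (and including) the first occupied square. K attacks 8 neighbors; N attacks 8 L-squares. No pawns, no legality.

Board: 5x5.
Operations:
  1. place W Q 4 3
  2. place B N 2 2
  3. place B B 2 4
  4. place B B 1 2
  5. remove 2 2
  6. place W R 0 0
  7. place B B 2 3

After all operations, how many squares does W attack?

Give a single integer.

Op 1: place WQ@(4,3)
Op 2: place BN@(2,2)
Op 3: place BB@(2,4)
Op 4: place BB@(1,2)
Op 5: remove (2,2)
Op 6: place WR@(0,0)
Op 7: place BB@(2,3)
Per-piece attacks for W:
  WR@(0,0): attacks (0,1) (0,2) (0,3) (0,4) (1,0) (2,0) (3,0) (4,0)
  WQ@(4,3): attacks (4,4) (4,2) (4,1) (4,0) (3,3) (2,3) (3,4) (3,2) (2,1) (1,0) [ray(-1,0) blocked at (2,3)]
Union (16 distinct): (0,1) (0,2) (0,3) (0,4) (1,0) (2,0) (2,1) (2,3) (3,0) (3,2) (3,3) (3,4) (4,0) (4,1) (4,2) (4,4)

Answer: 16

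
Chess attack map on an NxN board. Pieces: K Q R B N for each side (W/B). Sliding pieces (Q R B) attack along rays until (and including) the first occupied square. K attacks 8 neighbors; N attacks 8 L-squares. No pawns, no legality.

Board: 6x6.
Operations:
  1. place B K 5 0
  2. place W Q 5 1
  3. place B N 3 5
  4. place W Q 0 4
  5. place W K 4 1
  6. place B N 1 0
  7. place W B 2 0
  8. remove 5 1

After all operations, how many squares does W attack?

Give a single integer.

Answer: 23

Derivation:
Op 1: place BK@(5,0)
Op 2: place WQ@(5,1)
Op 3: place BN@(3,5)
Op 4: place WQ@(0,4)
Op 5: place WK@(4,1)
Op 6: place BN@(1,0)
Op 7: place WB@(2,0)
Op 8: remove (5,1)
Per-piece attacks for W:
  WQ@(0,4): attacks (0,5) (0,3) (0,2) (0,1) (0,0) (1,4) (2,4) (3,4) (4,4) (5,4) (1,5) (1,3) (2,2) (3,1) (4,0)
  WB@(2,0): attacks (3,1) (4,2) (5,3) (1,1) (0,2)
  WK@(4,1): attacks (4,2) (4,0) (5,1) (3,1) (5,2) (5,0) (3,2) (3,0)
Union (23 distinct): (0,0) (0,1) (0,2) (0,3) (0,5) (1,1) (1,3) (1,4) (1,5) (2,2) (2,4) (3,0) (3,1) (3,2) (3,4) (4,0) (4,2) (4,4) (5,0) (5,1) (5,2) (5,3) (5,4)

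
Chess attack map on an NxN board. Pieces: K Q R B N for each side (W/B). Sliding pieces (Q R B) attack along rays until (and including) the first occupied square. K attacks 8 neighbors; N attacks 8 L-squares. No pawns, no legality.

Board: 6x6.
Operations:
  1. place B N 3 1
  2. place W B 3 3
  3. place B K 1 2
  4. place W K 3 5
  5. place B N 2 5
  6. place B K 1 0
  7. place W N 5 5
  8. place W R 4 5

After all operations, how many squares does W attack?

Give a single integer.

Answer: 16

Derivation:
Op 1: place BN@(3,1)
Op 2: place WB@(3,3)
Op 3: place BK@(1,2)
Op 4: place WK@(3,5)
Op 5: place BN@(2,5)
Op 6: place BK@(1,0)
Op 7: place WN@(5,5)
Op 8: place WR@(4,5)
Per-piece attacks for W:
  WB@(3,3): attacks (4,4) (5,5) (4,2) (5,1) (2,4) (1,5) (2,2) (1,1) (0,0) [ray(1,1) blocked at (5,5)]
  WK@(3,5): attacks (3,4) (4,5) (2,5) (4,4) (2,4)
  WR@(4,5): attacks (4,4) (4,3) (4,2) (4,1) (4,0) (5,5) (3,5) [ray(1,0) blocked at (5,5); ray(-1,0) blocked at (3,5)]
  WN@(5,5): attacks (4,3) (3,4)
Union (16 distinct): (0,0) (1,1) (1,5) (2,2) (2,4) (2,5) (3,4) (3,5) (4,0) (4,1) (4,2) (4,3) (4,4) (4,5) (5,1) (5,5)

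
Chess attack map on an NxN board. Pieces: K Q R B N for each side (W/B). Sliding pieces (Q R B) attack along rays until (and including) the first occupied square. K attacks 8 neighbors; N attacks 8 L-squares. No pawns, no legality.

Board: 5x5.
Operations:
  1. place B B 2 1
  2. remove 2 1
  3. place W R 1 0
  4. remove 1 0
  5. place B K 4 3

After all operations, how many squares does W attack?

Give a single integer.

Answer: 0

Derivation:
Op 1: place BB@(2,1)
Op 2: remove (2,1)
Op 3: place WR@(1,0)
Op 4: remove (1,0)
Op 5: place BK@(4,3)
Per-piece attacks for W:
Union (0 distinct): (none)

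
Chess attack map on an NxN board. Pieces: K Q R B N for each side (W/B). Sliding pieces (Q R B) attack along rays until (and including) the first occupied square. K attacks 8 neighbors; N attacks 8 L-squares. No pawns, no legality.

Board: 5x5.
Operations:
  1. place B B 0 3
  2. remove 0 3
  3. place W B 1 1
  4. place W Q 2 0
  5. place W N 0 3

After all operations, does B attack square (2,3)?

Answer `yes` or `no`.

Op 1: place BB@(0,3)
Op 2: remove (0,3)
Op 3: place WB@(1,1)
Op 4: place WQ@(2,0)
Op 5: place WN@(0,3)
Per-piece attacks for B:
B attacks (2,3): no

Answer: no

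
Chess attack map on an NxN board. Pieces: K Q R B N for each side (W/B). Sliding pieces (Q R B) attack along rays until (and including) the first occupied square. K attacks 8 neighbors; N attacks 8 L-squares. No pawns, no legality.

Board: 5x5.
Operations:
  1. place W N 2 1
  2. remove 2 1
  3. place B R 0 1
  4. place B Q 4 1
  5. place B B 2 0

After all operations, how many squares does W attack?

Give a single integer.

Answer: 0

Derivation:
Op 1: place WN@(2,1)
Op 2: remove (2,1)
Op 3: place BR@(0,1)
Op 4: place BQ@(4,1)
Op 5: place BB@(2,0)
Per-piece attacks for W:
Union (0 distinct): (none)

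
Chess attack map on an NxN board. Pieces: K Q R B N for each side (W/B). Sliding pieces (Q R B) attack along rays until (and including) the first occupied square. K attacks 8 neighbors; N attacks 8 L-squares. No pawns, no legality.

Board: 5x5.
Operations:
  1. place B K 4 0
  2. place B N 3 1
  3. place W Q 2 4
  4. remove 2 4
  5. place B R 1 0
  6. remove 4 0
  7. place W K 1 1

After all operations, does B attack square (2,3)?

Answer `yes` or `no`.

Answer: yes

Derivation:
Op 1: place BK@(4,0)
Op 2: place BN@(3,1)
Op 3: place WQ@(2,4)
Op 4: remove (2,4)
Op 5: place BR@(1,0)
Op 6: remove (4,0)
Op 7: place WK@(1,1)
Per-piece attacks for B:
  BR@(1,0): attacks (1,1) (2,0) (3,0) (4,0) (0,0) [ray(0,1) blocked at (1,1)]
  BN@(3,1): attacks (4,3) (2,3) (1,2) (1,0)
B attacks (2,3): yes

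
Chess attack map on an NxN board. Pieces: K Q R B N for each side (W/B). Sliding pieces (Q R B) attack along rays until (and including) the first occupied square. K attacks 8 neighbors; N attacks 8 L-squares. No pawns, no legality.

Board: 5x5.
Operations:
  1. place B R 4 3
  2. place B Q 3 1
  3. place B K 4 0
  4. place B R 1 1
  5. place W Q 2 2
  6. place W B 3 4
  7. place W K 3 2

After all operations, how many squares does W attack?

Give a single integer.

Op 1: place BR@(4,3)
Op 2: place BQ@(3,1)
Op 3: place BK@(4,0)
Op 4: place BR@(1,1)
Op 5: place WQ@(2,2)
Op 6: place WB@(3,4)
Op 7: place WK@(3,2)
Per-piece attacks for W:
  WQ@(2,2): attacks (2,3) (2,4) (2,1) (2,0) (3,2) (1,2) (0,2) (3,3) (4,4) (3,1) (1,3) (0,4) (1,1) [ray(1,0) blocked at (3,2); ray(1,-1) blocked at (3,1); ray(-1,-1) blocked at (1,1)]
  WK@(3,2): attacks (3,3) (3,1) (4,2) (2,2) (4,3) (4,1) (2,3) (2,1)
  WB@(3,4): attacks (4,3) (2,3) (1,2) (0,1) [ray(1,-1) blocked at (4,3)]
Union (18 distinct): (0,1) (0,2) (0,4) (1,1) (1,2) (1,3) (2,0) (2,1) (2,2) (2,3) (2,4) (3,1) (3,2) (3,3) (4,1) (4,2) (4,3) (4,4)

Answer: 18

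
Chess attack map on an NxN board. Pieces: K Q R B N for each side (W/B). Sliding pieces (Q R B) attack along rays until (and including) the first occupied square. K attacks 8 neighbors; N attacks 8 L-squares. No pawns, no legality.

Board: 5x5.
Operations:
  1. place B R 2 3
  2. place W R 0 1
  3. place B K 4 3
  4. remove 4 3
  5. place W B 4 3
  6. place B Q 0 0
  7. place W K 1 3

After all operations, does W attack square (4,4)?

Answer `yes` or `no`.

Answer: no

Derivation:
Op 1: place BR@(2,3)
Op 2: place WR@(0,1)
Op 3: place BK@(4,3)
Op 4: remove (4,3)
Op 5: place WB@(4,3)
Op 6: place BQ@(0,0)
Op 7: place WK@(1,3)
Per-piece attacks for W:
  WR@(0,1): attacks (0,2) (0,3) (0,4) (0,0) (1,1) (2,1) (3,1) (4,1) [ray(0,-1) blocked at (0,0)]
  WK@(1,3): attacks (1,4) (1,2) (2,3) (0,3) (2,4) (2,2) (0,4) (0,2)
  WB@(4,3): attacks (3,4) (3,2) (2,1) (1,0)
W attacks (4,4): no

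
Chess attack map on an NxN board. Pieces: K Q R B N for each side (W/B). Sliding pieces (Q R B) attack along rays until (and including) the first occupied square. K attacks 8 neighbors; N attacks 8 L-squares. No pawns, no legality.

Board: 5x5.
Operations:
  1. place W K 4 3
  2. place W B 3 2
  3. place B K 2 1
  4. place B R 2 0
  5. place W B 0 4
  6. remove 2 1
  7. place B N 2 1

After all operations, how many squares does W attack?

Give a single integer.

Op 1: place WK@(4,3)
Op 2: place WB@(3,2)
Op 3: place BK@(2,1)
Op 4: place BR@(2,0)
Op 5: place WB@(0,4)
Op 6: remove (2,1)
Op 7: place BN@(2,1)
Per-piece attacks for W:
  WB@(0,4): attacks (1,3) (2,2) (3,1) (4,0)
  WB@(3,2): attacks (4,3) (4,1) (2,3) (1,4) (2,1) [ray(1,1) blocked at (4,3); ray(-1,-1) blocked at (2,1)]
  WK@(4,3): attacks (4,4) (4,2) (3,3) (3,4) (3,2)
Union (14 distinct): (1,3) (1,4) (2,1) (2,2) (2,3) (3,1) (3,2) (3,3) (3,4) (4,0) (4,1) (4,2) (4,3) (4,4)

Answer: 14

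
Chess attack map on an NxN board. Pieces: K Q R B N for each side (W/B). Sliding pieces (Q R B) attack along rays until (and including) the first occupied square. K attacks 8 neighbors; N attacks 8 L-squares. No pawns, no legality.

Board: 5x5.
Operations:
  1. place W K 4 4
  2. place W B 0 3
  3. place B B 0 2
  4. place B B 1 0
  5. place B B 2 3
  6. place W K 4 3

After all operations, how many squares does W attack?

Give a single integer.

Op 1: place WK@(4,4)
Op 2: place WB@(0,3)
Op 3: place BB@(0,2)
Op 4: place BB@(1,0)
Op 5: place BB@(2,3)
Op 6: place WK@(4,3)
Per-piece attacks for W:
  WB@(0,3): attacks (1,4) (1,2) (2,1) (3,0)
  WK@(4,3): attacks (4,4) (4,2) (3,3) (3,4) (3,2)
  WK@(4,4): attacks (4,3) (3,4) (3,3)
Union (10 distinct): (1,2) (1,4) (2,1) (3,0) (3,2) (3,3) (3,4) (4,2) (4,3) (4,4)

Answer: 10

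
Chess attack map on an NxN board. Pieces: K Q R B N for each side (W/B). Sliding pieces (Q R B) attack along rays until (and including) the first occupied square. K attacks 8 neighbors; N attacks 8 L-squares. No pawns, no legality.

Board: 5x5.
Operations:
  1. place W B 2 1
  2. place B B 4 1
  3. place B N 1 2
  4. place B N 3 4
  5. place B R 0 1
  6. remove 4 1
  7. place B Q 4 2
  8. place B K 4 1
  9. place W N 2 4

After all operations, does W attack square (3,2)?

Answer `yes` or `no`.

Op 1: place WB@(2,1)
Op 2: place BB@(4,1)
Op 3: place BN@(1,2)
Op 4: place BN@(3,4)
Op 5: place BR@(0,1)
Op 6: remove (4,1)
Op 7: place BQ@(4,2)
Op 8: place BK@(4,1)
Op 9: place WN@(2,4)
Per-piece attacks for W:
  WB@(2,1): attacks (3,2) (4,3) (3,0) (1,2) (1,0) [ray(-1,1) blocked at (1,2)]
  WN@(2,4): attacks (3,2) (4,3) (1,2) (0,3)
W attacks (3,2): yes

Answer: yes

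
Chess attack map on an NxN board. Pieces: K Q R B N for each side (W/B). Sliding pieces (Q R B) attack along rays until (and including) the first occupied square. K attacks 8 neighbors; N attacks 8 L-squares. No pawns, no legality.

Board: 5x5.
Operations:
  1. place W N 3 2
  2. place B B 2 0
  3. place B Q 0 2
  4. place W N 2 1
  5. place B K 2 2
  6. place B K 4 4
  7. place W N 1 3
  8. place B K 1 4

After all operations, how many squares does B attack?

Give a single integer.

Op 1: place WN@(3,2)
Op 2: place BB@(2,0)
Op 3: place BQ@(0,2)
Op 4: place WN@(2,1)
Op 5: place BK@(2,2)
Op 6: place BK@(4,4)
Op 7: place WN@(1,3)
Op 8: place BK@(1,4)
Per-piece attacks for B:
  BQ@(0,2): attacks (0,3) (0,4) (0,1) (0,0) (1,2) (2,2) (1,3) (1,1) (2,0) [ray(1,0) blocked at (2,2); ray(1,1) blocked at (1,3); ray(1,-1) blocked at (2,0)]
  BK@(1,4): attacks (1,3) (2,4) (0,4) (2,3) (0,3)
  BB@(2,0): attacks (3,1) (4,2) (1,1) (0,2) [ray(-1,1) blocked at (0,2)]
  BK@(2,2): attacks (2,3) (2,1) (3,2) (1,2) (3,3) (3,1) (1,3) (1,1)
  BK@(4,4): attacks (4,3) (3,4) (3,3)
Union (19 distinct): (0,0) (0,1) (0,2) (0,3) (0,4) (1,1) (1,2) (1,3) (2,0) (2,1) (2,2) (2,3) (2,4) (3,1) (3,2) (3,3) (3,4) (4,2) (4,3)

Answer: 19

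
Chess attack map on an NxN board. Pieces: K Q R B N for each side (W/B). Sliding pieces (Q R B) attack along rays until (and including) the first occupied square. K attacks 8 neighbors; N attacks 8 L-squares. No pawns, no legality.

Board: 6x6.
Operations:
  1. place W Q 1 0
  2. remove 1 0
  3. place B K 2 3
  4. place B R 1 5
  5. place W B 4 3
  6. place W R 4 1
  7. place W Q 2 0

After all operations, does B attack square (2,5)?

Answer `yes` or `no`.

Op 1: place WQ@(1,0)
Op 2: remove (1,0)
Op 3: place BK@(2,3)
Op 4: place BR@(1,5)
Op 5: place WB@(4,3)
Op 6: place WR@(4,1)
Op 7: place WQ@(2,0)
Per-piece attacks for B:
  BR@(1,5): attacks (1,4) (1,3) (1,2) (1,1) (1,0) (2,5) (3,5) (4,5) (5,5) (0,5)
  BK@(2,3): attacks (2,4) (2,2) (3,3) (1,3) (3,4) (3,2) (1,4) (1,2)
B attacks (2,5): yes

Answer: yes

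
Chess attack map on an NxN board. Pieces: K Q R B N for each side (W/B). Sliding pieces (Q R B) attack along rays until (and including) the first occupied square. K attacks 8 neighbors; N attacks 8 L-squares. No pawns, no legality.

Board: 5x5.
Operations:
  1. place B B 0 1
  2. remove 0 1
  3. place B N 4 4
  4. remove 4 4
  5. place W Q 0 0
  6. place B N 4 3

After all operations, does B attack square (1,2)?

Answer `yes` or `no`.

Op 1: place BB@(0,1)
Op 2: remove (0,1)
Op 3: place BN@(4,4)
Op 4: remove (4,4)
Op 5: place WQ@(0,0)
Op 6: place BN@(4,3)
Per-piece attacks for B:
  BN@(4,3): attacks (2,4) (3,1) (2,2)
B attacks (1,2): no

Answer: no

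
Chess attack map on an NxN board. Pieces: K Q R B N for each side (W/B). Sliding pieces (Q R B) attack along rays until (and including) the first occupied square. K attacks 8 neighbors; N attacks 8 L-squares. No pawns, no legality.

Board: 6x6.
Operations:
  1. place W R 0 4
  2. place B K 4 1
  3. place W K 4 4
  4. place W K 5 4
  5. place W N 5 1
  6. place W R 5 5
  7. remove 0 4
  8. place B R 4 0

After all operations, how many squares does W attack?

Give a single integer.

Op 1: place WR@(0,4)
Op 2: place BK@(4,1)
Op 3: place WK@(4,4)
Op 4: place WK@(5,4)
Op 5: place WN@(5,1)
Op 6: place WR@(5,5)
Op 7: remove (0,4)
Op 8: place BR@(4,0)
Per-piece attacks for W:
  WK@(4,4): attacks (4,5) (4,3) (5,4) (3,4) (5,5) (5,3) (3,5) (3,3)
  WN@(5,1): attacks (4,3) (3,2) (3,0)
  WK@(5,4): attacks (5,5) (5,3) (4,4) (4,5) (4,3)
  WR@(5,5): attacks (5,4) (4,5) (3,5) (2,5) (1,5) (0,5) [ray(0,-1) blocked at (5,4)]
Union (14 distinct): (0,5) (1,5) (2,5) (3,0) (3,2) (3,3) (3,4) (3,5) (4,3) (4,4) (4,5) (5,3) (5,4) (5,5)

Answer: 14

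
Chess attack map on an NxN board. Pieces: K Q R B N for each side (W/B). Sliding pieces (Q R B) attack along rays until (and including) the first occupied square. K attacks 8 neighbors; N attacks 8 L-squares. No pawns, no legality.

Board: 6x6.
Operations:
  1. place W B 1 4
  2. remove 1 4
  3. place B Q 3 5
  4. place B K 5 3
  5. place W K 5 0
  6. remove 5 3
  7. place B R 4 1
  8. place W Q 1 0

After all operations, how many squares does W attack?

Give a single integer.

Op 1: place WB@(1,4)
Op 2: remove (1,4)
Op 3: place BQ@(3,5)
Op 4: place BK@(5,3)
Op 5: place WK@(5,0)
Op 6: remove (5,3)
Op 7: place BR@(4,1)
Op 8: place WQ@(1,0)
Per-piece attacks for W:
  WQ@(1,0): attacks (1,1) (1,2) (1,3) (1,4) (1,5) (2,0) (3,0) (4,0) (5,0) (0,0) (2,1) (3,2) (4,3) (5,4) (0,1) [ray(1,0) blocked at (5,0)]
  WK@(5,0): attacks (5,1) (4,0) (4,1)
Union (17 distinct): (0,0) (0,1) (1,1) (1,2) (1,3) (1,4) (1,5) (2,0) (2,1) (3,0) (3,2) (4,0) (4,1) (4,3) (5,0) (5,1) (5,4)

Answer: 17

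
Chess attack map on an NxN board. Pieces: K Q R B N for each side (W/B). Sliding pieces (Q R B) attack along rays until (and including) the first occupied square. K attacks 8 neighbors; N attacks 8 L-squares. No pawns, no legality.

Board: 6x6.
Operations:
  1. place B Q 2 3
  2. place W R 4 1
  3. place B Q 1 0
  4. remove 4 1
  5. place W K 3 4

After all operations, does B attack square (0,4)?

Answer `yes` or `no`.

Op 1: place BQ@(2,3)
Op 2: place WR@(4,1)
Op 3: place BQ@(1,0)
Op 4: remove (4,1)
Op 5: place WK@(3,4)
Per-piece attacks for B:
  BQ@(1,0): attacks (1,1) (1,2) (1,3) (1,4) (1,5) (2,0) (3,0) (4,0) (5,0) (0,0) (2,1) (3,2) (4,3) (5,4) (0,1)
  BQ@(2,3): attacks (2,4) (2,5) (2,2) (2,1) (2,0) (3,3) (4,3) (5,3) (1,3) (0,3) (3,4) (3,2) (4,1) (5,0) (1,4) (0,5) (1,2) (0,1) [ray(1,1) blocked at (3,4)]
B attacks (0,4): no

Answer: no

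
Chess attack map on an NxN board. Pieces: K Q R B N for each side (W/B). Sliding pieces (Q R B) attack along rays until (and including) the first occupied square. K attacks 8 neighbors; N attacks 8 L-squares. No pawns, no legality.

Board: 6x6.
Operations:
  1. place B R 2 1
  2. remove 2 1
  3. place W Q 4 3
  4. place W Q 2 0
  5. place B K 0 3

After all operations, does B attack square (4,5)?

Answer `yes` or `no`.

Op 1: place BR@(2,1)
Op 2: remove (2,1)
Op 3: place WQ@(4,3)
Op 4: place WQ@(2,0)
Op 5: place BK@(0,3)
Per-piece attacks for B:
  BK@(0,3): attacks (0,4) (0,2) (1,3) (1,4) (1,2)
B attacks (4,5): no

Answer: no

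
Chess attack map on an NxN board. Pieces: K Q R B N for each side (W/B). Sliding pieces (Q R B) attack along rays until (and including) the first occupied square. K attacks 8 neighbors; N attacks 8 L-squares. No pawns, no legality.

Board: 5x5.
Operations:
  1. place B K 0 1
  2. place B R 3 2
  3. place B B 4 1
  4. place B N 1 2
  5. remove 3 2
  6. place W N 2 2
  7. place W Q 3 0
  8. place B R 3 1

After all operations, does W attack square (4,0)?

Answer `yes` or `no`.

Op 1: place BK@(0,1)
Op 2: place BR@(3,2)
Op 3: place BB@(4,1)
Op 4: place BN@(1,2)
Op 5: remove (3,2)
Op 6: place WN@(2,2)
Op 7: place WQ@(3,0)
Op 8: place BR@(3,1)
Per-piece attacks for W:
  WN@(2,2): attacks (3,4) (4,3) (1,4) (0,3) (3,0) (4,1) (1,0) (0,1)
  WQ@(3,0): attacks (3,1) (4,0) (2,0) (1,0) (0,0) (4,1) (2,1) (1,2) [ray(0,1) blocked at (3,1); ray(1,1) blocked at (4,1); ray(-1,1) blocked at (1,2)]
W attacks (4,0): yes

Answer: yes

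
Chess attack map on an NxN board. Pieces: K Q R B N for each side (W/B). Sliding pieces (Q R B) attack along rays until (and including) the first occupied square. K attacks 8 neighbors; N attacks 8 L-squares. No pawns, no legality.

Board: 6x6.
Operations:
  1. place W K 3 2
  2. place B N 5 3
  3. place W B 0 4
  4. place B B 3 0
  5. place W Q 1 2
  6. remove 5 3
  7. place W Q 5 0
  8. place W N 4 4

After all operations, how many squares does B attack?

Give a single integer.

Answer: 4

Derivation:
Op 1: place WK@(3,2)
Op 2: place BN@(5,3)
Op 3: place WB@(0,4)
Op 4: place BB@(3,0)
Op 5: place WQ@(1,2)
Op 6: remove (5,3)
Op 7: place WQ@(5,0)
Op 8: place WN@(4,4)
Per-piece attacks for B:
  BB@(3,0): attacks (4,1) (5,2) (2,1) (1,2) [ray(-1,1) blocked at (1,2)]
Union (4 distinct): (1,2) (2,1) (4,1) (5,2)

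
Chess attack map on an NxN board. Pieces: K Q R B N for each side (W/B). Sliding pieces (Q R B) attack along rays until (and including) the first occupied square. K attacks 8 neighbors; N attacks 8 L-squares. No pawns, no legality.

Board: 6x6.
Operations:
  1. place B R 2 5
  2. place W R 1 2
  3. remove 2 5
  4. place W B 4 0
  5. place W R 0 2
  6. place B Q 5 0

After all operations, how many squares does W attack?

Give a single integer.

Op 1: place BR@(2,5)
Op 2: place WR@(1,2)
Op 3: remove (2,5)
Op 4: place WB@(4,0)
Op 5: place WR@(0,2)
Op 6: place BQ@(5,0)
Per-piece attacks for W:
  WR@(0,2): attacks (0,3) (0,4) (0,5) (0,1) (0,0) (1,2) [ray(1,0) blocked at (1,2)]
  WR@(1,2): attacks (1,3) (1,4) (1,5) (1,1) (1,0) (2,2) (3,2) (4,2) (5,2) (0,2) [ray(-1,0) blocked at (0,2)]
  WB@(4,0): attacks (5,1) (3,1) (2,2) (1,3) (0,4)
Union (18 distinct): (0,0) (0,1) (0,2) (0,3) (0,4) (0,5) (1,0) (1,1) (1,2) (1,3) (1,4) (1,5) (2,2) (3,1) (3,2) (4,2) (5,1) (5,2)

Answer: 18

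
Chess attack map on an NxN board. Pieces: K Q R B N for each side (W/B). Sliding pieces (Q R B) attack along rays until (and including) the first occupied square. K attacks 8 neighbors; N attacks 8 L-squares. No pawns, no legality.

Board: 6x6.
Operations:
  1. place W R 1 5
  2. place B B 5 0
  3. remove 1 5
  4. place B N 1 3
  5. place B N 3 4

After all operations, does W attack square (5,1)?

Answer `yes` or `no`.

Op 1: place WR@(1,5)
Op 2: place BB@(5,0)
Op 3: remove (1,5)
Op 4: place BN@(1,3)
Op 5: place BN@(3,4)
Per-piece attacks for W:
W attacks (5,1): no

Answer: no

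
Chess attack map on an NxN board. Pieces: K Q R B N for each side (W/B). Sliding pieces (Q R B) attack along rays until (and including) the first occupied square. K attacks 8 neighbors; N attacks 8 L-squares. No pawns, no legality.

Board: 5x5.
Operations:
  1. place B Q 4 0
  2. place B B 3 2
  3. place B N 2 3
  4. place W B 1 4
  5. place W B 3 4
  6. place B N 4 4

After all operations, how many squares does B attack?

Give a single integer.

Op 1: place BQ@(4,0)
Op 2: place BB@(3,2)
Op 3: place BN@(2,3)
Op 4: place WB@(1,4)
Op 5: place WB@(3,4)
Op 6: place BN@(4,4)
Per-piece attacks for B:
  BN@(2,3): attacks (4,4) (0,4) (3,1) (4,2) (1,1) (0,2)
  BB@(3,2): attacks (4,3) (4,1) (2,3) (2,1) (1,0) [ray(-1,1) blocked at (2,3)]
  BQ@(4,0): attacks (4,1) (4,2) (4,3) (4,4) (3,0) (2,0) (1,0) (0,0) (3,1) (2,2) (1,3) (0,4) [ray(0,1) blocked at (4,4)]
  BN@(4,4): attacks (3,2) (2,3)
Union (17 distinct): (0,0) (0,2) (0,4) (1,0) (1,1) (1,3) (2,0) (2,1) (2,2) (2,3) (3,0) (3,1) (3,2) (4,1) (4,2) (4,3) (4,4)

Answer: 17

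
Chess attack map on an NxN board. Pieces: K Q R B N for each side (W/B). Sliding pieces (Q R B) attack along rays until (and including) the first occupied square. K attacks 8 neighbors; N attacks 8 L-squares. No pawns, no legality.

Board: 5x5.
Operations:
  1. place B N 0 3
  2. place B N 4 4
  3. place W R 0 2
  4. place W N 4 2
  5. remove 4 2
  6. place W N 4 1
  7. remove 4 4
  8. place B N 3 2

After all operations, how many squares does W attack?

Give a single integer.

Answer: 8

Derivation:
Op 1: place BN@(0,3)
Op 2: place BN@(4,4)
Op 3: place WR@(0,2)
Op 4: place WN@(4,2)
Op 5: remove (4,2)
Op 6: place WN@(4,1)
Op 7: remove (4,4)
Op 8: place BN@(3,2)
Per-piece attacks for W:
  WR@(0,2): attacks (0,3) (0,1) (0,0) (1,2) (2,2) (3,2) [ray(0,1) blocked at (0,3); ray(1,0) blocked at (3,2)]
  WN@(4,1): attacks (3,3) (2,2) (2,0)
Union (8 distinct): (0,0) (0,1) (0,3) (1,2) (2,0) (2,2) (3,2) (3,3)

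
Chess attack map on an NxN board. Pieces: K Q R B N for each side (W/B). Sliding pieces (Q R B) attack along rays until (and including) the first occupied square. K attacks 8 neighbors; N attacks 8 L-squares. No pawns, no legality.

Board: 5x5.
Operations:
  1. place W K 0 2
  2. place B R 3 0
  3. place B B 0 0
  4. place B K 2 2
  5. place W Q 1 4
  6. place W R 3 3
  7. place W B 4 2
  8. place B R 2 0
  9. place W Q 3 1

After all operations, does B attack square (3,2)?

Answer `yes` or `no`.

Op 1: place WK@(0,2)
Op 2: place BR@(3,0)
Op 3: place BB@(0,0)
Op 4: place BK@(2,2)
Op 5: place WQ@(1,4)
Op 6: place WR@(3,3)
Op 7: place WB@(4,2)
Op 8: place BR@(2,0)
Op 9: place WQ@(3,1)
Per-piece attacks for B:
  BB@(0,0): attacks (1,1) (2,2) [ray(1,1) blocked at (2,2)]
  BR@(2,0): attacks (2,1) (2,2) (3,0) (1,0) (0,0) [ray(0,1) blocked at (2,2); ray(1,0) blocked at (3,0); ray(-1,0) blocked at (0,0)]
  BK@(2,2): attacks (2,3) (2,1) (3,2) (1,2) (3,3) (3,1) (1,3) (1,1)
  BR@(3,0): attacks (3,1) (4,0) (2,0) [ray(0,1) blocked at (3,1); ray(-1,0) blocked at (2,0)]
B attacks (3,2): yes

Answer: yes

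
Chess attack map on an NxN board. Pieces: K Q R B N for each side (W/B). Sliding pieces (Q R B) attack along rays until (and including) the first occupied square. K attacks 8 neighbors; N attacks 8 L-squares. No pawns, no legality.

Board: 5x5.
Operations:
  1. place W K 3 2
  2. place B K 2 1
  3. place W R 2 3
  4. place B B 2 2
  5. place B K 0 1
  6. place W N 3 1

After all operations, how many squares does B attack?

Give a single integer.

Answer: 14

Derivation:
Op 1: place WK@(3,2)
Op 2: place BK@(2,1)
Op 3: place WR@(2,3)
Op 4: place BB@(2,2)
Op 5: place BK@(0,1)
Op 6: place WN@(3,1)
Per-piece attacks for B:
  BK@(0,1): attacks (0,2) (0,0) (1,1) (1,2) (1,0)
  BK@(2,1): attacks (2,2) (2,0) (3,1) (1,1) (3,2) (3,0) (1,2) (1,0)
  BB@(2,2): attacks (3,3) (4,4) (3,1) (1,3) (0,4) (1,1) (0,0) [ray(1,-1) blocked at (3,1)]
Union (14 distinct): (0,0) (0,2) (0,4) (1,0) (1,1) (1,2) (1,3) (2,0) (2,2) (3,0) (3,1) (3,2) (3,3) (4,4)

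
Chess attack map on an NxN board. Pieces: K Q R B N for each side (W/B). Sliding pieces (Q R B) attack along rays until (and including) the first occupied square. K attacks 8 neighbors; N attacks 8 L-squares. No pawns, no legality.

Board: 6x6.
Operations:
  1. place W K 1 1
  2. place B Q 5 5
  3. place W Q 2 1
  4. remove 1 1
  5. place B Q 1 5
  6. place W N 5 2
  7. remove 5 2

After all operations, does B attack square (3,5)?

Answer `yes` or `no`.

Answer: yes

Derivation:
Op 1: place WK@(1,1)
Op 2: place BQ@(5,5)
Op 3: place WQ@(2,1)
Op 4: remove (1,1)
Op 5: place BQ@(1,5)
Op 6: place WN@(5,2)
Op 7: remove (5,2)
Per-piece attacks for B:
  BQ@(1,5): attacks (1,4) (1,3) (1,2) (1,1) (1,0) (2,5) (3,5) (4,5) (5,5) (0,5) (2,4) (3,3) (4,2) (5,1) (0,4) [ray(1,0) blocked at (5,5)]
  BQ@(5,5): attacks (5,4) (5,3) (5,2) (5,1) (5,0) (4,5) (3,5) (2,5) (1,5) (4,4) (3,3) (2,2) (1,1) (0,0) [ray(-1,0) blocked at (1,5)]
B attacks (3,5): yes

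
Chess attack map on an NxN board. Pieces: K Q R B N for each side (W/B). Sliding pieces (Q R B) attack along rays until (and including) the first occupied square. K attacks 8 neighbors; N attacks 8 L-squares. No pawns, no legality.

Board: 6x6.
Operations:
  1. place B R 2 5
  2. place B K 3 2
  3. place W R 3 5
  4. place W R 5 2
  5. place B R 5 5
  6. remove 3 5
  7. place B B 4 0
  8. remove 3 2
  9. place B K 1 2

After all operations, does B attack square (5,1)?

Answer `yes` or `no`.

Answer: yes

Derivation:
Op 1: place BR@(2,5)
Op 2: place BK@(3,2)
Op 3: place WR@(3,5)
Op 4: place WR@(5,2)
Op 5: place BR@(5,5)
Op 6: remove (3,5)
Op 7: place BB@(4,0)
Op 8: remove (3,2)
Op 9: place BK@(1,2)
Per-piece attacks for B:
  BK@(1,2): attacks (1,3) (1,1) (2,2) (0,2) (2,3) (2,1) (0,3) (0,1)
  BR@(2,5): attacks (2,4) (2,3) (2,2) (2,1) (2,0) (3,5) (4,5) (5,5) (1,5) (0,5) [ray(1,0) blocked at (5,5)]
  BB@(4,0): attacks (5,1) (3,1) (2,2) (1,3) (0,4)
  BR@(5,5): attacks (5,4) (5,3) (5,2) (4,5) (3,5) (2,5) [ray(0,-1) blocked at (5,2); ray(-1,0) blocked at (2,5)]
B attacks (5,1): yes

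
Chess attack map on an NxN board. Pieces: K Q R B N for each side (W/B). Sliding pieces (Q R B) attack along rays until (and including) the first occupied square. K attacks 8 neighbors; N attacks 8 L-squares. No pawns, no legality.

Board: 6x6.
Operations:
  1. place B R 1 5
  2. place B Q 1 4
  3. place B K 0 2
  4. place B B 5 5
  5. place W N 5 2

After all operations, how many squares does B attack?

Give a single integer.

Answer: 25

Derivation:
Op 1: place BR@(1,5)
Op 2: place BQ@(1,4)
Op 3: place BK@(0,2)
Op 4: place BB@(5,5)
Op 5: place WN@(5,2)
Per-piece attacks for B:
  BK@(0,2): attacks (0,3) (0,1) (1,2) (1,3) (1,1)
  BQ@(1,4): attacks (1,5) (1,3) (1,2) (1,1) (1,0) (2,4) (3,4) (4,4) (5,4) (0,4) (2,5) (2,3) (3,2) (4,1) (5,0) (0,5) (0,3) [ray(0,1) blocked at (1,5)]
  BR@(1,5): attacks (1,4) (2,5) (3,5) (4,5) (5,5) (0,5) [ray(0,-1) blocked at (1,4); ray(1,0) blocked at (5,5)]
  BB@(5,5): attacks (4,4) (3,3) (2,2) (1,1) (0,0)
Union (25 distinct): (0,0) (0,1) (0,3) (0,4) (0,5) (1,0) (1,1) (1,2) (1,3) (1,4) (1,5) (2,2) (2,3) (2,4) (2,5) (3,2) (3,3) (3,4) (3,5) (4,1) (4,4) (4,5) (5,0) (5,4) (5,5)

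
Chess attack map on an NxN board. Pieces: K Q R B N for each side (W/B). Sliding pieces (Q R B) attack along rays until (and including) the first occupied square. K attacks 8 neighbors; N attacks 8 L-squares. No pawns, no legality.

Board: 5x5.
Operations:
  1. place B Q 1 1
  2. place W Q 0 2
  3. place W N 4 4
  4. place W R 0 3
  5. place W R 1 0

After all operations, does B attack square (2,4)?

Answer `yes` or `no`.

Op 1: place BQ@(1,1)
Op 2: place WQ@(0,2)
Op 3: place WN@(4,4)
Op 4: place WR@(0,3)
Op 5: place WR@(1,0)
Per-piece attacks for B:
  BQ@(1,1): attacks (1,2) (1,3) (1,4) (1,0) (2,1) (3,1) (4,1) (0,1) (2,2) (3,3) (4,4) (2,0) (0,2) (0,0) [ray(0,-1) blocked at (1,0); ray(1,1) blocked at (4,4); ray(-1,1) blocked at (0,2)]
B attacks (2,4): no

Answer: no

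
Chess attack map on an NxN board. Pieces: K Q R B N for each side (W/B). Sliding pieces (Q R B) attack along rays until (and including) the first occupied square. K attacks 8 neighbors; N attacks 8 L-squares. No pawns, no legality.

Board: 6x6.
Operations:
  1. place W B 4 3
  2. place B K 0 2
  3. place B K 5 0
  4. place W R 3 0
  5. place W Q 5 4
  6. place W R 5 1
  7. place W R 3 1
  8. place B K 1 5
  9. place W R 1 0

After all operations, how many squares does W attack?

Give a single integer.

Op 1: place WB@(4,3)
Op 2: place BK@(0,2)
Op 3: place BK@(5,0)
Op 4: place WR@(3,0)
Op 5: place WQ@(5,4)
Op 6: place WR@(5,1)
Op 7: place WR@(3,1)
Op 8: place BK@(1,5)
Op 9: place WR@(1,0)
Per-piece attacks for W:
  WR@(1,0): attacks (1,1) (1,2) (1,3) (1,4) (1,5) (2,0) (3,0) (0,0) [ray(0,1) blocked at (1,5); ray(1,0) blocked at (3,0)]
  WR@(3,0): attacks (3,1) (4,0) (5,0) (2,0) (1,0) [ray(0,1) blocked at (3,1); ray(1,0) blocked at (5,0); ray(-1,0) blocked at (1,0)]
  WR@(3,1): attacks (3,2) (3,3) (3,4) (3,5) (3,0) (4,1) (5,1) (2,1) (1,1) (0,1) [ray(0,-1) blocked at (3,0); ray(1,0) blocked at (5,1)]
  WB@(4,3): attacks (5,4) (5,2) (3,4) (2,5) (3,2) (2,1) (1,0) [ray(1,1) blocked at (5,4); ray(-1,-1) blocked at (1,0)]
  WR@(5,1): attacks (5,2) (5,3) (5,4) (5,0) (4,1) (3,1) [ray(0,1) blocked at (5,4); ray(0,-1) blocked at (5,0); ray(-1,0) blocked at (3,1)]
  WQ@(5,4): attacks (5,5) (5,3) (5,2) (5,1) (4,4) (3,4) (2,4) (1,4) (0,4) (4,5) (4,3) [ray(0,-1) blocked at (5,1); ray(-1,-1) blocked at (4,3)]
Union (30 distinct): (0,0) (0,1) (0,4) (1,0) (1,1) (1,2) (1,3) (1,4) (1,5) (2,0) (2,1) (2,4) (2,5) (3,0) (3,1) (3,2) (3,3) (3,4) (3,5) (4,0) (4,1) (4,3) (4,4) (4,5) (5,0) (5,1) (5,2) (5,3) (5,4) (5,5)

Answer: 30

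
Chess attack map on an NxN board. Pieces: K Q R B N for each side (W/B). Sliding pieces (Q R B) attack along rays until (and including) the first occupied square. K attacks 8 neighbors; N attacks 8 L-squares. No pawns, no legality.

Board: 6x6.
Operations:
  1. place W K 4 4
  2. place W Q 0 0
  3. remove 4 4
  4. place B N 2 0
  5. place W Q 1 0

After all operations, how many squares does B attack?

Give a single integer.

Answer: 4

Derivation:
Op 1: place WK@(4,4)
Op 2: place WQ@(0,0)
Op 3: remove (4,4)
Op 4: place BN@(2,0)
Op 5: place WQ@(1,0)
Per-piece attacks for B:
  BN@(2,0): attacks (3,2) (4,1) (1,2) (0,1)
Union (4 distinct): (0,1) (1,2) (3,2) (4,1)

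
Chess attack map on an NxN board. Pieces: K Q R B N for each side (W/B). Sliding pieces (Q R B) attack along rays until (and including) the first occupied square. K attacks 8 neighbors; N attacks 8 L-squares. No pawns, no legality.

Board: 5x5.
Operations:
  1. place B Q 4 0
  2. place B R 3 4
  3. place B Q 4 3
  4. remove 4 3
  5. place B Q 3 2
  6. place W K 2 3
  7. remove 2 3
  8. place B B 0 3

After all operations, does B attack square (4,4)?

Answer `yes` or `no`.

Answer: yes

Derivation:
Op 1: place BQ@(4,0)
Op 2: place BR@(3,4)
Op 3: place BQ@(4,3)
Op 4: remove (4,3)
Op 5: place BQ@(3,2)
Op 6: place WK@(2,3)
Op 7: remove (2,3)
Op 8: place BB@(0,3)
Per-piece attacks for B:
  BB@(0,3): attacks (1,4) (1,2) (2,1) (3,0)
  BQ@(3,2): attacks (3,3) (3,4) (3,1) (3,0) (4,2) (2,2) (1,2) (0,2) (4,3) (4,1) (2,3) (1,4) (2,1) (1,0) [ray(0,1) blocked at (3,4)]
  BR@(3,4): attacks (3,3) (3,2) (4,4) (2,4) (1,4) (0,4) [ray(0,-1) blocked at (3,2)]
  BQ@(4,0): attacks (4,1) (4,2) (4,3) (4,4) (3,0) (2,0) (1,0) (0,0) (3,1) (2,2) (1,3) (0,4)
B attacks (4,4): yes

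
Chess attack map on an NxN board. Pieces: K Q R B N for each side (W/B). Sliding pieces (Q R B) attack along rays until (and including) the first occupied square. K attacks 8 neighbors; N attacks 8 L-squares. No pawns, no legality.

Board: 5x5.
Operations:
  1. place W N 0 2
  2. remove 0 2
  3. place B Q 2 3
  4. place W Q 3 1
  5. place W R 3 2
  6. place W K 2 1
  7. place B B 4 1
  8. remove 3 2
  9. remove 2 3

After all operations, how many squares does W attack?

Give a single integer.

Op 1: place WN@(0,2)
Op 2: remove (0,2)
Op 3: place BQ@(2,3)
Op 4: place WQ@(3,1)
Op 5: place WR@(3,2)
Op 6: place WK@(2,1)
Op 7: place BB@(4,1)
Op 8: remove (3,2)
Op 9: remove (2,3)
Per-piece attacks for W:
  WK@(2,1): attacks (2,2) (2,0) (3,1) (1,1) (3,2) (3,0) (1,2) (1,0)
  WQ@(3,1): attacks (3,2) (3,3) (3,4) (3,0) (4,1) (2,1) (4,2) (4,0) (2,2) (1,3) (0,4) (2,0) [ray(1,0) blocked at (4,1); ray(-1,0) blocked at (2,1)]
Union (16 distinct): (0,4) (1,0) (1,1) (1,2) (1,3) (2,0) (2,1) (2,2) (3,0) (3,1) (3,2) (3,3) (3,4) (4,0) (4,1) (4,2)

Answer: 16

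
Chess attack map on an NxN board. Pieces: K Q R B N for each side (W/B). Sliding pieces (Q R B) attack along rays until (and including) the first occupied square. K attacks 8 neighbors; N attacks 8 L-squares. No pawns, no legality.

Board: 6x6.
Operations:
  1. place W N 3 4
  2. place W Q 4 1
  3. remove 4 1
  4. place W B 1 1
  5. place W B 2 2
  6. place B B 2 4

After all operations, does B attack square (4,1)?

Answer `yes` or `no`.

Answer: no

Derivation:
Op 1: place WN@(3,4)
Op 2: place WQ@(4,1)
Op 3: remove (4,1)
Op 4: place WB@(1,1)
Op 5: place WB@(2,2)
Op 6: place BB@(2,4)
Per-piece attacks for B:
  BB@(2,4): attacks (3,5) (3,3) (4,2) (5,1) (1,5) (1,3) (0,2)
B attacks (4,1): no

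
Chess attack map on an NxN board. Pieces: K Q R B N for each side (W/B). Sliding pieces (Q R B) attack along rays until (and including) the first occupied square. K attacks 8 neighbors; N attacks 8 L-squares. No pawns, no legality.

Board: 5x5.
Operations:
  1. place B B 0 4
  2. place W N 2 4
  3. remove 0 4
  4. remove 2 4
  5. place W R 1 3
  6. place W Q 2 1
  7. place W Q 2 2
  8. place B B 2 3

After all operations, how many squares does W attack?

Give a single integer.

Answer: 22

Derivation:
Op 1: place BB@(0,4)
Op 2: place WN@(2,4)
Op 3: remove (0,4)
Op 4: remove (2,4)
Op 5: place WR@(1,3)
Op 6: place WQ@(2,1)
Op 7: place WQ@(2,2)
Op 8: place BB@(2,3)
Per-piece attacks for W:
  WR@(1,3): attacks (1,4) (1,2) (1,1) (1,0) (2,3) (0,3) [ray(1,0) blocked at (2,3)]
  WQ@(2,1): attacks (2,2) (2,0) (3,1) (4,1) (1,1) (0,1) (3,2) (4,3) (3,0) (1,2) (0,3) (1,0) [ray(0,1) blocked at (2,2)]
  WQ@(2,2): attacks (2,3) (2,1) (3,2) (4,2) (1,2) (0,2) (3,3) (4,4) (3,1) (4,0) (1,3) (1,1) (0,0) [ray(0,1) blocked at (2,3); ray(0,-1) blocked at (2,1); ray(-1,1) blocked at (1,3)]
Union (22 distinct): (0,0) (0,1) (0,2) (0,3) (1,0) (1,1) (1,2) (1,3) (1,4) (2,0) (2,1) (2,2) (2,3) (3,0) (3,1) (3,2) (3,3) (4,0) (4,1) (4,2) (4,3) (4,4)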